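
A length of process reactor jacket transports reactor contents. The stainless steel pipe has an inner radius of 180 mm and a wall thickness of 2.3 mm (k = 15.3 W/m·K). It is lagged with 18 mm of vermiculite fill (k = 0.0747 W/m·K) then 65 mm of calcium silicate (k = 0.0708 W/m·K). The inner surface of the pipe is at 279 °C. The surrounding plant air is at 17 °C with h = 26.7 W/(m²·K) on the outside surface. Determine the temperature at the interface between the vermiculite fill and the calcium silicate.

T ≈ 217 °C

Treating each annulus and film as a series resistance:
R_stainless steel pipe wall = ln(182.3/180)/(2π×15.3×1) = 1.321×10^-4 K/W
R_vermiculite fill = ln(200.3/182.3)/(2π×0.0747×1) = 0.2006 K/W
R_calcium silicate = ln(265.3/200.3)/(2π×0.0708×1) = 0.6318 K/W
R_outer film = 1/(h_o·2πr_oL) = 1/(26.7×2π×0.2653×1) = 0.02247 K/W
R_total = 0.855 K/W
Q = ΔT/R_total = 262/0.855
Q = 306 W/m
T_interface = T_inner − Q·ΣR(inner→interface) = 279 − 306×0.2008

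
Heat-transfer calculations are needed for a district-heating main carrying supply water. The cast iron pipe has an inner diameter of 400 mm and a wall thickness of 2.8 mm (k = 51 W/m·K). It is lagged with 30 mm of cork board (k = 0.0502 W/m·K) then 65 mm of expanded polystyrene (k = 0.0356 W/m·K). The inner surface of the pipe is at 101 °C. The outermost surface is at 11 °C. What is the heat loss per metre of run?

q′ ≈ 58.5 W/m

Cylindrical conduction, so R = ln(r₂/r₁)/(2πkL) per layer, in series:
R_cast iron pipe wall = ln(202.8/200)/(2π×51×1) = 4.339×10^-5 K/W
R_cork board = ln(232.8/202.8)/(2π×0.0502×1) = 0.4374 K/W
R_expanded polystyrene = ln(297.8/232.8)/(2π×0.0356×1) = 1.101 K/W
R_total = 1.538 K/W
Q = ΔT/R_total = 90/1.538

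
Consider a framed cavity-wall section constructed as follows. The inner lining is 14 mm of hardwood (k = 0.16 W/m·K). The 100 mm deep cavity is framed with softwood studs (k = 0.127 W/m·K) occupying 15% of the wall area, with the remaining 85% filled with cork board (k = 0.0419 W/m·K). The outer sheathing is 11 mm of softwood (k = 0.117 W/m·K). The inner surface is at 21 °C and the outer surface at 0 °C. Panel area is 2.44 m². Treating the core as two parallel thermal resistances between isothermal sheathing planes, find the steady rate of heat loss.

Q ≈ 25.5 W

Sheathing layers in series; stud and cavity paths in parallel between them.
R_inner = 0.014/(0.16×2.44) = 0.03586 K/W
R_stud  = 0.1/(0.127×0.15×2.44) = 2.151 K/W
R_cav   = 0.1/(0.0419×0.85×2.44) = 1.151 K/W
1/R_core = 1/R_stud + 1/R_cav → R_core = 0.7497 K/W
R_outer = 0.011/(0.117×2.44) = 0.03853 K/W
R_total = 0.8241 K/W
Q = ΔT/R_total = 21/0.8241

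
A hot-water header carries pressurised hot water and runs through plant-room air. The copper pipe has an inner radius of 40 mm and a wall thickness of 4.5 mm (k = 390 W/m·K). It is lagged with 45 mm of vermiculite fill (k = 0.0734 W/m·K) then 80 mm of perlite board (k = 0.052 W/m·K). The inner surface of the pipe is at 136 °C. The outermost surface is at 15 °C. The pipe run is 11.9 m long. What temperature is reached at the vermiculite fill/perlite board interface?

Radial resistances (cylindrical: R_cond = ln(r_o/r_i)/(2πkL), R_conv = 1/(h·2πrL)):
R_copper pipe wall = ln(44.5/40)/(2π×390×11.9) = 3.656×10^-6 K/W
R_vermiculite fill = ln(89.5/44.5)/(2π×0.0734×11.9) = 0.1273 K/W
R_perlite board = ln(169.5/89.5)/(2π×0.052×11.9) = 0.1643 K/W
R_total = 0.2916 K/W
Q = ΔT/R_total = 121/0.2916
Q = 415 W
T_interface = T_inner − Q·ΣR(inner→interface) = 136 − 415×0.1273

T ≈ 83.2 °C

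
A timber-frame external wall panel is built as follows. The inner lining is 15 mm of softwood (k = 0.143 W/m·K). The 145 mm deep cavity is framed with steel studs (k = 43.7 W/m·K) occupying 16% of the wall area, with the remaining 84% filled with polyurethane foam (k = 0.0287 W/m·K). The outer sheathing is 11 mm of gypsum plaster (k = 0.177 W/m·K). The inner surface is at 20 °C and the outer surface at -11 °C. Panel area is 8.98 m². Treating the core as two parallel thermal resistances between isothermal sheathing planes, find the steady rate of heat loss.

Sheathing layers in series; stud and cavity paths in parallel between them.
R_inner = 0.015/(0.143×8.98) = 0.01168 K/W
R_stud  = 0.145/(43.7×0.16×8.98) = 0.002309 K/W
R_cav   = 0.145/(0.0287×0.84×8.98) = 0.6698 K/W
1/R_core = 1/R_stud + 1/R_cav → R_core = 0.002301 K/W
R_outer = 0.011/(0.177×8.98) = 0.006921 K/W
R_total = 0.0209 K/W
Q = ΔT/R_total = 31/0.0209

Q ≈ 1480 W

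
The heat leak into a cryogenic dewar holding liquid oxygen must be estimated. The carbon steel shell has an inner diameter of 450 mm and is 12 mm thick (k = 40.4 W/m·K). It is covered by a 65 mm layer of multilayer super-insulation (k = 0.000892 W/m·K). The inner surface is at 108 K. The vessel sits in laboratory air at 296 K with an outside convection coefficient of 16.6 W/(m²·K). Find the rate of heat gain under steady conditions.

For a spherical shell R = (1/r₁ − 1/r₂)/(4πk); film R = 1/(h·4πr²). In series:
R_carbon steel shell = (1/0.225 − 1/0.237)/(4π×40.4) = 4.433×10^-4 K/W
R_multilayer super-insulation = (1/0.237 − 1/0.302)/(4π×0.000892) = 81.02 K/W
R_outer film = 1/(h·4πr_o²) = 1/(16.6×4π×0.302²) = 0.05256 K/W
R_total = 81.07 K/W
Q = ΔT/R_total = 188/81.07

Q ≈ 2.32 W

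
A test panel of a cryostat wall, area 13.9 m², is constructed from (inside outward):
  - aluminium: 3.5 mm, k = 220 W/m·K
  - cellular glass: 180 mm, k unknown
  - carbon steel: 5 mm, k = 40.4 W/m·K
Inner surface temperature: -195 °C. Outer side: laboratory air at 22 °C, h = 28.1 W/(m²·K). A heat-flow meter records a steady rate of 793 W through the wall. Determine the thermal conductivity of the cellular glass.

Series thermal resistances:
R_aluminium = L/(kA) = 0.0035/(220×13.9) = 1.145×10^-6 K/W
R_carbon steel = L/(kA) = 0.005/(40.4×13.9) = 8.904×10^-6 K/W
R_outer film = 1/(h_o·A) = 1/(28.1×13.9) = 0.00256 K/W
Sum of known resistances R_other = 0.00257 K/W
Total R = ΔT/Q = 217/793 = 0.2736 K/W
R_cellular glass = R_total − R_other = 0.2711 K/W
k = L/(R·A) = 0.18/(0.2711×13.9)

k ≈ 0.0478 W/(m·K)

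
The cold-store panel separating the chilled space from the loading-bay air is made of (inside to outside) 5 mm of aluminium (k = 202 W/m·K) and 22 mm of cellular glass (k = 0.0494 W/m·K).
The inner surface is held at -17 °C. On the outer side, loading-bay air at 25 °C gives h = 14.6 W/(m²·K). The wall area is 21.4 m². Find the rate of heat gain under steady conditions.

Thermal resistances in series:
R_aluminium = L/(kA) = 0.005/(202×21.4) = 1.157×10^-6 K/W
R_cellular glass = L/(kA) = 0.022/(0.0494×21.4) = 0.02081 K/W
R_outer film = 1/(h_o·A) = 1/(14.6×21.4) = 0.003201 K/W
R_total = 0.02401 K/W
Q = ΔT / R_total = 42 / 0.02401

Q ≈ 1750 W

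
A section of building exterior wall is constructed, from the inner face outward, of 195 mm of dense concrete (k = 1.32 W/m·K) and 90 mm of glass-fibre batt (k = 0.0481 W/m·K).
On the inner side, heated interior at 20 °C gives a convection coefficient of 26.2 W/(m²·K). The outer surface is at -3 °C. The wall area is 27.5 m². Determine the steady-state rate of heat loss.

Q ≈ 307 W

Model the wall as resistances in series:
R_inner film = 1/(h_i·A) = 1/(26.2×27.5) = 0.001388 K/W
R_dense concrete = L/(kA) = 0.195/(1.32×27.5) = 0.005372 K/W
R_glass-fibre batt = L/(kA) = 0.09/(0.0481×27.5) = 0.06804 K/W
R_total = 0.0748 K/W
Q = ΔT / R_total = 23 / 0.0748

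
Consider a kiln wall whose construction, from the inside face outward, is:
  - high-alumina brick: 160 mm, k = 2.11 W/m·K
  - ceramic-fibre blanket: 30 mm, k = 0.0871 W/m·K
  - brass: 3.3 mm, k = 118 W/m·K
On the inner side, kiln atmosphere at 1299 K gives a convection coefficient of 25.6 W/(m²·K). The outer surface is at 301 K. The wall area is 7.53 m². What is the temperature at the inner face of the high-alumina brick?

T ≈ 1210 K

Using the resistance-network approach (series):
R_inner film = 1/(h_i·A) = 1/(25.6×7.53) = 0.005188 K/W
R_high-alumina brick = L/(kA) = 0.16/(2.11×7.53) = 0.01007 K/W
R_ceramic-fibre blanket = L/(kA) = 0.03/(0.0871×7.53) = 0.04574 K/W
R_brass = L/(kA) = 0.0033/(118×7.53) = 3.714×10^-6 K/W
R_total = 0.061 K/W;  Q = ΔT/R_total = 998/0.061 = 16360 W
T_interface = T_inner − Q·ΣR(inner→interface) = 1299 − 16400×0.005188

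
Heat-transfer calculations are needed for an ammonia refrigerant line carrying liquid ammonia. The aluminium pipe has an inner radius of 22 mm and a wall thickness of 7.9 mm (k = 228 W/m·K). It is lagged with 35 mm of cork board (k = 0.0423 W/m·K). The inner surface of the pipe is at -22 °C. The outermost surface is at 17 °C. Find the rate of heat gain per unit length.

q′ ≈ 13.4 W/m

Per-layer cylindrical resistances, series-summed:
R_aluminium pipe wall = ln(29.9/22)/(2π×228×1) = 2.142×10^-4 K/W
R_cork board = ln(64.9/29.9)/(2π×0.0423×1) = 2.916 K/W
R_total = 2.916 K/W
Q = ΔT/R_total = 39/2.916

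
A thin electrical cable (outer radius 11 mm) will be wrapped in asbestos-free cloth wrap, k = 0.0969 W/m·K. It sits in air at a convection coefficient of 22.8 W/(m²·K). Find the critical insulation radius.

r_cr ≈ 4.25 mm

For a cylinder r_cr = k/h = 0.0969/22.8
r_cr = 4.25 mm; since the bare radius (11 mm) is above r_cr, any added insulation will reduce heat loss.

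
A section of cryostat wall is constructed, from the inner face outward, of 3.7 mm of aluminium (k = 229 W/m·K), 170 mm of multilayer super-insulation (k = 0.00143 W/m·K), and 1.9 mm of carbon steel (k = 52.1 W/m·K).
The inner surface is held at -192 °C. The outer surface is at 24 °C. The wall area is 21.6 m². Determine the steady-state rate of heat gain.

Using the resistance-network approach (series):
R_aluminium = L/(kA) = 0.0037/(229×21.6) = 7.48×10^-7 K/W
R_multilayer super-insulation = L/(kA) = 0.17/(0.00143×21.6) = 5.504 K/W
R_carbon steel = L/(kA) = 0.0019/(52.1×21.6) = 1.688×10^-6 K/W
R_total = 5.504 K/W
Q = ΔT / R_total = 216 / 5.504

Q ≈ 39.2 W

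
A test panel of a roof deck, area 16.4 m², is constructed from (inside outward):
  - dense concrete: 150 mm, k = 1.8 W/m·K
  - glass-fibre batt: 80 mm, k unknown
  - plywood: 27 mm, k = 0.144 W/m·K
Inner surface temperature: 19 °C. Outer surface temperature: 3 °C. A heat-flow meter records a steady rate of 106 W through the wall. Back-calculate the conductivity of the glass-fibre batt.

k ≈ 0.0363 W/(m·K)

Using the resistance-network approach (series):
R_dense concrete = L/(kA) = 0.15/(1.8×16.4) = 0.005081 K/W
R_plywood = L/(kA) = 0.027/(0.144×16.4) = 0.01143 K/W
Sum of known resistances R_other = 0.01651 K/W
Total R = ΔT/Q = 16/106 = 0.1509 K/W
R_glass-fibre batt = R_total − R_other = 0.1344 K/W
k = L/(R·A) = 0.08/(0.1344×16.4)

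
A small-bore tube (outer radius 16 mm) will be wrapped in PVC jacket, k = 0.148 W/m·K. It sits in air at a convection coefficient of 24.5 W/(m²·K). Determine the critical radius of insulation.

r_cr ≈ 6.04 mm

For a cylinder r_cr = k/h = 0.148/24.5
r_cr = 6.04 mm; since the bare radius (16 mm) is above r_cr, any added insulation will reduce heat loss.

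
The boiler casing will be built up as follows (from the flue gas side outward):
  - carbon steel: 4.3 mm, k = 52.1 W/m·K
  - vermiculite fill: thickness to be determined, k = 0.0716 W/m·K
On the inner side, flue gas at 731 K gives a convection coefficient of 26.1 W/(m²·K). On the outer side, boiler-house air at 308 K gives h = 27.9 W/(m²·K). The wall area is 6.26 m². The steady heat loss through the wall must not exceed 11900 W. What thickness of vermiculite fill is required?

L ≈ 10.6 mm

Thermal resistances in series:
R_inner film = 1/(h_i·A) = 1/(26.1×6.26) = 0.00612 K/W
R_carbon steel = L/(kA) = 0.0043/(52.1×6.26) = 1.318×10^-5 K/W
R_outer film = 1/(h_o·A) = 1/(27.9×6.26) = 0.005726 K/W
Sum of the known resistances R_other = 0.01186 K/W
Required total resistance R_tot = ΔT/Q_allow = 423/11900 = 0.03555 K/W
R_vermiculite fill = R_tot − R_other = 0.02369 K/W
L = R·k·A = 0.02369×0.0716×6.26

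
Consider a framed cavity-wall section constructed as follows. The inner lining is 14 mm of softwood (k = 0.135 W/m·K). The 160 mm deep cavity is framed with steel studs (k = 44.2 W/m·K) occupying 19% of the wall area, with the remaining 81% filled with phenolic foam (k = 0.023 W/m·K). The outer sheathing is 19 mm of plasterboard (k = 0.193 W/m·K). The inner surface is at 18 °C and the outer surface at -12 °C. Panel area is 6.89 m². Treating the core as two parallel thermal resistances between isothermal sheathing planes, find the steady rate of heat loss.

Q ≈ 935 W

Sheathing layers in series; stud and cavity paths in parallel between them.
R_inner = 0.014/(0.135×6.89) = 0.01505 K/W
R_stud  = 0.16/(44.2×0.19×6.89) = 0.002765 K/W
R_cav   = 0.16/(0.023×0.81×6.89) = 1.246 K/W
1/R_core = 1/R_stud + 1/R_cav → R_core = 0.002759 K/W
R_outer = 0.019/(0.193×6.89) = 0.01429 K/W
R_total = 0.0321 K/W
Q = ΔT/R_total = 30/0.0321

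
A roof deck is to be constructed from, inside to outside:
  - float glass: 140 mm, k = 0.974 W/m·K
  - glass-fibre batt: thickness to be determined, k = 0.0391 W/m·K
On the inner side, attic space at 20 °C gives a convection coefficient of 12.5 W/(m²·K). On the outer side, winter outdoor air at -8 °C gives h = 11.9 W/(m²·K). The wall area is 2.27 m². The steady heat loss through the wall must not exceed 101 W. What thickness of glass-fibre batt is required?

L ≈ 12.6 mm

Using the resistance-network approach (series):
R_inner film = 1/(h_i·A) = 1/(12.5×2.27) = 0.03524 K/W
R_float glass = L/(kA) = 0.14/(0.974×2.27) = 0.06332 K/W
R_outer film = 1/(h_o·A) = 1/(11.9×2.27) = 0.03702 K/W
Sum of the known resistances R_other = 0.1356 K/W
Required total resistance R_tot = ΔT/Q_allow = 28/101 = 0.2772 K/W
R_glass-fibre batt = R_tot − R_other = 0.1416 K/W
L = R·k·A = 0.1416×0.0391×2.27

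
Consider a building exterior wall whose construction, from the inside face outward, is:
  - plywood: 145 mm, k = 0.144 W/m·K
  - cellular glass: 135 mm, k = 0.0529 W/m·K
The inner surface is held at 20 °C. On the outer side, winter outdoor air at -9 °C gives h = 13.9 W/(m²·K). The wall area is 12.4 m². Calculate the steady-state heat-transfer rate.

Thermal resistances in series:
R_plywood = L/(kA) = 0.145/(0.144×12.4) = 0.08121 K/W
R_cellular glass = L/(kA) = 0.135/(0.0529×12.4) = 0.2058 K/W
R_outer film = 1/(h_o·A) = 1/(13.9×12.4) = 0.005802 K/W
R_total = 0.2928 K/W
Q = ΔT / R_total = 29 / 0.2928

Q ≈ 99 W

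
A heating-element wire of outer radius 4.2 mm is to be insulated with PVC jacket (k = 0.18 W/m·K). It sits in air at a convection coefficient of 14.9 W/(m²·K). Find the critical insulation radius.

For a cylinder r_cr = k/h = 0.18/14.9
r_cr = 12.1 mm; since the bare radius (4.2 mm) is below r_cr, adding a thin layer of insulation will *increase* heat loss.

r_cr ≈ 12.1 mm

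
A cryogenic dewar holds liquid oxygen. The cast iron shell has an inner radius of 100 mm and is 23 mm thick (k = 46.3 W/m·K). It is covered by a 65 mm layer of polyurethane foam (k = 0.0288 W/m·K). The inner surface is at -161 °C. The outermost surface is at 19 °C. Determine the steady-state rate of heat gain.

Q ≈ 23.2 W

Each spherical layer contributes R = (1/r_i − 1/r_o)/(4πk):
R_cast iron shell = (1/0.1 − 1/0.123)/(4π×46.3) = 0.003214 K/W
R_polyurethane foam = (1/0.123 − 1/0.188)/(4π×0.0288) = 7.767 K/W
R_total = 7.77 K/W
Q = ΔT/R_total = 180/7.77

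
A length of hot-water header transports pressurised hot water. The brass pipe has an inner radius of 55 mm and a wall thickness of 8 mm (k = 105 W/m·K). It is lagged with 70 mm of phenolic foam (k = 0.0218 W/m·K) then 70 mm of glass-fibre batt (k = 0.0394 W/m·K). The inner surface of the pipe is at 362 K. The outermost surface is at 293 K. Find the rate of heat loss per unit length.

Cylindrical conduction, so R = ln(r₂/r₁)/(2πkL) per layer, in series:
R_brass pipe wall = ln(63/55)/(2π×105×1) = 2.058×10^-4 K/W
R_phenolic foam = ln(133/63)/(2π×0.0218×1) = 5.455 K/W
R_glass-fibre batt = ln(203/133)/(2π×0.0394×1) = 1.708 K/W
R_total = 7.163 K/W
Q = ΔT/R_total = 69/7.163

q′ ≈ 9.63 W/m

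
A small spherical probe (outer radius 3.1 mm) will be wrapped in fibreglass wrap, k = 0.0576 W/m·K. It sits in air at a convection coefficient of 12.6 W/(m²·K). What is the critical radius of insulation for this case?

r_cr ≈ 9.14 mm

For a sphere r_cr = 2k/h = 2×0.0576/12.6
r_cr = 9.14 mm; since the bare radius (3.1 mm) is below r_cr, adding a thin layer of insulation will *increase* heat loss.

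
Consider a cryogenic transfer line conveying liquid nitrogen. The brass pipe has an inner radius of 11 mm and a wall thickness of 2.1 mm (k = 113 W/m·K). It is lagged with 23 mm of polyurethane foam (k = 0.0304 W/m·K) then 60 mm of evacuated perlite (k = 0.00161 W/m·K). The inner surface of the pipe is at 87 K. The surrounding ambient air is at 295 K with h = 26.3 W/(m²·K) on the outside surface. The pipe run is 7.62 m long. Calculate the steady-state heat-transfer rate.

Cylindrical conduction, so R = ln(r₂/r₁)/(2πkL) per layer, in series:
R_brass pipe wall = ln(13.1/11)/(2π×113×7.62) = 3.229×10^-5 K/W
R_polyurethane foam = ln(36.1/13.1)/(2π×0.0304×7.62) = 0.6965 K/W
R_evacuated perlite = ln(96.1/36.1)/(2π×0.00161×7.62) = 12.7 K/W
R_outer film = 1/(h_o·2πr_oL) = 1/(26.3×2π×0.0961×7.62) = 0.008264 K/W
R_total = 13.41 K/W
Q = ΔT/R_total = 208/13.41

Q ≈ 15.5 W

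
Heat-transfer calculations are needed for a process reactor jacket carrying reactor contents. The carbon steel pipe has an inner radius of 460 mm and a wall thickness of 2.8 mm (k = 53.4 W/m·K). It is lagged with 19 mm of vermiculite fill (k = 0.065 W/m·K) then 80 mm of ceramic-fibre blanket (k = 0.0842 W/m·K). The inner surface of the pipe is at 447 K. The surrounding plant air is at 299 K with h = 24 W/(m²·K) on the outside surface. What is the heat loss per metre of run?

Treating each annulus and film as a series resistance:
R_carbon steel pipe wall = ln(462.8/460)/(2π×53.4×1) = 1.809×10^-5 K/W
R_vermiculite fill = ln(481.8/462.8)/(2π×0.065×1) = 0.09851 K/W
R_ceramic-fibre blanket = ln(561.8/481.8)/(2π×0.0842×1) = 0.2904 K/W
R_outer film = 1/(h_o·2πr_oL) = 1/(24×2π×0.5618×1) = 0.0118 K/W
R_total = 0.4007 K/W
Q = ΔT/R_total = 148/0.4007

q′ ≈ 369 W/m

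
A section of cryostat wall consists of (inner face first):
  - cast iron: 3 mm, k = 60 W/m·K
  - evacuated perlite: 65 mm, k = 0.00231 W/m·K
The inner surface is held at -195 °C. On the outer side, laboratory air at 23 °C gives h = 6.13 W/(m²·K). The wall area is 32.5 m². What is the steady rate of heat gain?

Q ≈ 250 W

Series thermal resistances:
R_cast iron = L/(kA) = 0.003/(60×32.5) = 1.538×10^-6 K/W
R_evacuated perlite = L/(kA) = 0.065/(0.00231×32.5) = 0.8658 K/W
R_outer film = 1/(h_o·A) = 1/(6.13×32.5) = 0.005019 K/W
R_total = 0.8708 K/W
Q = ΔT / R_total = 218 / 0.8708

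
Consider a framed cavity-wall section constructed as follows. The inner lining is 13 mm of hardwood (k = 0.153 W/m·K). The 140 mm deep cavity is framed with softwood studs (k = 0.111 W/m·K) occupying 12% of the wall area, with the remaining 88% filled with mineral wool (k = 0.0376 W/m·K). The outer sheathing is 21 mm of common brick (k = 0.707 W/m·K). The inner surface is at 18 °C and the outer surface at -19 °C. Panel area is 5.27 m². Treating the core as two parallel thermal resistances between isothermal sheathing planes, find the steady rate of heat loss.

Sheathing layers in series; stud and cavity paths in parallel between them.
R_inner = 0.013/(0.153×5.27) = 0.01612 K/W
R_stud  = 0.14/(0.111×0.12×5.27) = 1.994 K/W
R_cav   = 0.14/(0.0376×0.88×5.27) = 0.8029 K/W
1/R_core = 1/R_stud + 1/R_cav → R_core = 0.5724 K/W
R_outer = 0.021/(0.707×5.27) = 0.005636 K/W
R_total = 0.5942 K/W
Q = ΔT/R_total = 37/0.5942

Q ≈ 62.3 W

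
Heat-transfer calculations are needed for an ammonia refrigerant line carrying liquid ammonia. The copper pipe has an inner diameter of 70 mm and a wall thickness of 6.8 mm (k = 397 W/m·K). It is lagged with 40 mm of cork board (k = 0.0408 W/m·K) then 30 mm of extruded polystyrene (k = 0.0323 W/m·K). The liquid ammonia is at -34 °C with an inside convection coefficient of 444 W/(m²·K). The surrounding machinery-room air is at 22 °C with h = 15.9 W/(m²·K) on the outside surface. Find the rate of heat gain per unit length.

q′ ≈ 13.2 W/m

Radial resistances (cylindrical: R_cond = ln(r_o/r_i)/(2πkL), R_conv = 1/(h·2πrL)):
R_inner film = 1/(h_i·2πr₁L) = 1/(444×2π×0.035×1) = 0.01024 K/W
R_copper pipe wall = ln(41.8/35)/(2π×397×1) = 7.118×10^-5 K/W
R_cork board = ln(81.8/41.8)/(2π×0.0408×1) = 2.619 K/W
R_extruded polystyrene = ln(111.8/81.8)/(2π×0.0323×1) = 1.539 K/W
R_outer film = 1/(h_o·2πr_oL) = 1/(15.9×2π×0.1118×1) = 0.08953 K/W
R_total = 4.258 K/W
Q = ΔT/R_total = 56/4.258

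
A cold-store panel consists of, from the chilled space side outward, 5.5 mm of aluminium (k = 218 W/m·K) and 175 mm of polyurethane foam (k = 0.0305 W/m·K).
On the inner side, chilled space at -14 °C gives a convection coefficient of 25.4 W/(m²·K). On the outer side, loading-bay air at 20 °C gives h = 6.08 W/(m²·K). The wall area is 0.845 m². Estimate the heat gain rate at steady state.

Q ≈ 4.84 W

Using the resistance-network approach (series):
R_inner film = 1/(h_i·A) = 1/(25.4×0.845) = 0.04659 K/W
R_aluminium = L/(kA) = 0.0055/(218×0.845) = 2.986×10^-5 K/W
R_polyurethane foam = L/(kA) = 0.175/(0.0305×0.845) = 6.79 K/W
R_outer film = 1/(h_o·A) = 1/(6.08×0.845) = 0.1946 K/W
R_total = 7.031 K/W
Q = ΔT / R_total = 34 / 7.031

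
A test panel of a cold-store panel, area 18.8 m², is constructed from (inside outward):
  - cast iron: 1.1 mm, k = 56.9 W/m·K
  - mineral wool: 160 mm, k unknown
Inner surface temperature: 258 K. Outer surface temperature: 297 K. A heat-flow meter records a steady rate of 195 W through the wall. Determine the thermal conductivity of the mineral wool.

k ≈ 0.0426 W/(m·K)

Using the resistance-network approach (series):
R_cast iron = L/(kA) = 0.0011/(56.9×18.8) = 1.028×10^-6 K/W
Sum of known resistances R_other = 1.028×10^-6 K/W
Total R = ΔT/Q = 39/195 = 0.2 K/W
R_mineral wool = R_total − R_other = 0.2 K/W
k = L/(R·A) = 0.16/(0.2×18.8)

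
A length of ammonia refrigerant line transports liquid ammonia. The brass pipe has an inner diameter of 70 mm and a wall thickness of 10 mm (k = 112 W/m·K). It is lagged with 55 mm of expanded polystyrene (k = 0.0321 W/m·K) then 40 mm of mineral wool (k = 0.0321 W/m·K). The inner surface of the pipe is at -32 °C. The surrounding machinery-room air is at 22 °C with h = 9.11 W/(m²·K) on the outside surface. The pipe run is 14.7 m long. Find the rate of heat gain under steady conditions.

Q ≈ 138 W

Per-layer cylindrical resistances, series-summed:
R_brass pipe wall = ln(45/35)/(2π×112×14.7) = 2.429×10^-5 K/W
R_expanded polystyrene = ln(100/45)/(2π×0.0321×14.7) = 0.2693 K/W
R_mineral wool = ln(140/100)/(2π×0.0321×14.7) = 0.1135 K/W
R_outer film = 1/(h_o·2πr_oL) = 1/(9.11×2π×0.14×14.7) = 0.008489 K/W
R_total = 0.3913 K/W
Q = ΔT/R_total = 54/0.3913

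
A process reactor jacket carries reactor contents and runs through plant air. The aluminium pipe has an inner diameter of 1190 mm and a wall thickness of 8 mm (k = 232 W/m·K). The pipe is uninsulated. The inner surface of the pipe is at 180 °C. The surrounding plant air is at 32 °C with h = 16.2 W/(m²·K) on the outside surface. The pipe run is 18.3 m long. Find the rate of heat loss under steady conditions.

Cylindrical conduction, so R = ln(r₂/r₁)/(2πkL) per layer, in series:
R_aluminium pipe wall = ln(603/595)/(2π×232×18.3) = 5.007×10^-7 K/W
R_outer film = 1/(h_o·2πr_oL) = 1/(16.2×2π×0.603×18.3) = 8.903×10^-4 K/W
R_total = 8.908×10^-4 K/W
Q = ΔT/R_total = 148/8.908×10^-4

Q ≈ 166000 W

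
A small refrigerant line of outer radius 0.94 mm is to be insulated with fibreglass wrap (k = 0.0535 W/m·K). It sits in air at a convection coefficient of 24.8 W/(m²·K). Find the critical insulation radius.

For a cylinder r_cr = k/h = 0.0535/24.8
r_cr = 2.16 mm; since the bare radius (0.94 mm) is below r_cr, adding a thin layer of insulation will *increase* heat loss.

r_cr ≈ 2.16 mm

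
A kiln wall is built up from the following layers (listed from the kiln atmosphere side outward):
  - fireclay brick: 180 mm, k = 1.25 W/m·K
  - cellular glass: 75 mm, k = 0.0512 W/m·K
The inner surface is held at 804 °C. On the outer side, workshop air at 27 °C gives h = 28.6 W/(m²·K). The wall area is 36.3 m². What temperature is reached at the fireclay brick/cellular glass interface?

Treating each layer as a thermal resistance in series:
R_fireclay brick = L/(kA) = 0.18/(1.25×36.3) = 0.003967 K/W
R_cellular glass = L/(kA) = 0.075/(0.0512×36.3) = 0.04035 K/W
R_outer film = 1/(h_o·A) = 1/(28.6×36.3) = 9.632×10^-4 K/W
R_total = 0.04528 K/W;  Q = ΔT/R_total = 777/0.04528 = 17160 W
T_interface = T_inner − Q·ΣR(inner→interface) = 804 − 17200×0.003967

T ≈ 736 °C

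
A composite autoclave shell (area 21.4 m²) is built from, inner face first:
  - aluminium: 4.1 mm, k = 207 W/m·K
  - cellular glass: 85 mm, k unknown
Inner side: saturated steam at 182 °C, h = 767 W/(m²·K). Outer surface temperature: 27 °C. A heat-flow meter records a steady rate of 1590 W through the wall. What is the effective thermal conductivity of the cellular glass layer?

Thermal resistances in series:
R_inner film = 1/(h_i·A) = 1/(767×21.4) = 6.092×10^-5 K/W
R_aluminium = L/(kA) = 0.0041/(207×21.4) = 9.255×10^-7 K/W
Sum of known resistances R_other = 6.185×10^-5 K/W
Total R = ΔT/Q = 155/1590 = 0.09748 K/W
R_cellular glass = R_total − R_other = 0.09742 K/W
k = L/(R·A) = 0.085/(0.09742×21.4)

k ≈ 0.0408 W/(m·K)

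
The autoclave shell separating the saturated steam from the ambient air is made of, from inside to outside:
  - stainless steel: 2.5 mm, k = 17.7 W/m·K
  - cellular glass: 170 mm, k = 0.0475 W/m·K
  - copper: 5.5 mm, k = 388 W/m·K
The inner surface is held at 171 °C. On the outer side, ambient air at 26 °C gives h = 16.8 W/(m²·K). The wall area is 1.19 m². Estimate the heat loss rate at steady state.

Q ≈ 47.4 W

Series thermal resistances:
R_stainless steel = L/(kA) = 0.0025/(17.7×1.19) = 1.187×10^-4 K/W
R_cellular glass = L/(kA) = 0.17/(0.0475×1.19) = 3.008 K/W
R_copper = L/(kA) = 0.0055/(388×1.19) = 1.191×10^-5 K/W
R_outer film = 1/(h_o·A) = 1/(16.8×1.19) = 0.05002 K/W
R_total = 3.058 K/W
Q = ΔT / R_total = 145 / 3.058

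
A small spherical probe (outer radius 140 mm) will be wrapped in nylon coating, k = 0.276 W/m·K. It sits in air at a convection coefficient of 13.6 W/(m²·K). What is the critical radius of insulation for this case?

For a sphere r_cr = 2k/h = 2×0.276/13.6
r_cr = 40.6 mm; since the bare radius (140 mm) is above r_cr, any added insulation will reduce heat loss.

r_cr ≈ 40.6 mm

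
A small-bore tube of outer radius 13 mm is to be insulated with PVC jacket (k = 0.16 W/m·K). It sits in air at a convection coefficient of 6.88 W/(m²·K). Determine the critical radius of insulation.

For a cylinder r_cr = k/h = 0.16/6.88
r_cr = 23.3 mm; since the bare radius (13 mm) is below r_cr, adding a thin layer of insulation will *increase* heat loss.

r_cr ≈ 23.3 mm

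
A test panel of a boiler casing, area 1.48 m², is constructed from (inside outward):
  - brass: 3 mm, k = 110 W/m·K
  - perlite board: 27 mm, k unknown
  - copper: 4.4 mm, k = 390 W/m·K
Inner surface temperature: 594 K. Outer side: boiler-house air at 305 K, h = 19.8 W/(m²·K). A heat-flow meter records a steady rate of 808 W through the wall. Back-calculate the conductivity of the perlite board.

k ≈ 0.0564 W/(m·K)

Model the wall as resistances in series:
R_brass = L/(kA) = 0.003/(110×1.48) = 1.843×10^-5 K/W
R_copper = L/(kA) = 0.0044/(390×1.48) = 7.623×10^-6 K/W
R_outer film = 1/(h_o·A) = 1/(19.8×1.48) = 0.03413 K/W
Sum of known resistances R_other = 0.03415 K/W
Total R = ΔT/Q = 289/808 = 0.3577 K/W
R_perlite board = R_total − R_other = 0.3235 K/W
k = L/(R·A) = 0.027/(0.3235×1.48)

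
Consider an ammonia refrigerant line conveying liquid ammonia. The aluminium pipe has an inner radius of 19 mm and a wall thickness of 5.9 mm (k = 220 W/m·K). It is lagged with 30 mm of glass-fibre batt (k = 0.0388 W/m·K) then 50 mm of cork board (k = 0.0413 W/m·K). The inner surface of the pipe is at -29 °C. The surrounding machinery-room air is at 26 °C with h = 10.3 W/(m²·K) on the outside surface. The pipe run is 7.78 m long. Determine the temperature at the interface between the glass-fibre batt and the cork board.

Per-layer cylindrical resistances, series-summed:
R_aluminium pipe wall = ln(24.9/19)/(2π×220×7.78) = 2.515×10^-5 K/W
R_glass-fibre batt = ln(54.9/24.9)/(2π×0.0388×7.78) = 0.4169 K/W
R_cork board = ln(104.9/54.9)/(2π×0.0413×7.78) = 0.3207 K/W
R_outer film = 1/(h_o·2πr_oL) = 1/(10.3×2π×0.1049×7.78) = 0.01893 K/W
R_total = 0.7565 K/W
Q = ΔT/R_total = 55/0.7565
Q = 72.7 W
T_interface = T_inner + Q·ΣR(inner→interface) = -29 + 72.7×0.4169

T ≈ 1.31 °C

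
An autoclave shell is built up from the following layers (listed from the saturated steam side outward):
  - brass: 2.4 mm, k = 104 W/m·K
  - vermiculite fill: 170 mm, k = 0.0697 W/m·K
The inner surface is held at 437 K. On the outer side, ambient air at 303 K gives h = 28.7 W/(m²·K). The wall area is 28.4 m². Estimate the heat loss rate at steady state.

Q ≈ 1540 W

Series thermal resistances:
R_brass = L/(kA) = 0.0024/(104×28.4) = 8.126×10^-7 K/W
R_vermiculite fill = L/(kA) = 0.17/(0.0697×28.4) = 0.08588 K/W
R_outer film = 1/(h_o·A) = 1/(28.7×28.4) = 0.001227 K/W
R_total = 0.08711 K/W
Q = ΔT / R_total = 134 / 0.08711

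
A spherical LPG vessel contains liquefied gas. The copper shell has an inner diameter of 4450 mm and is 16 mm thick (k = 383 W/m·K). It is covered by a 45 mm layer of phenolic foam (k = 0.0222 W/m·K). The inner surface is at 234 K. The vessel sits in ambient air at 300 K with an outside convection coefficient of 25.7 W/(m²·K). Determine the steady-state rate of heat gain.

Q ≈ 2060 W

Each spherical layer contributes R = (1/r_i − 1/r_o)/(4πk):
R_copper shell = (1/2.225 − 1/2.241)/(4π×383) = 6.667×10^-7 K/W
R_phenolic foam = (1/2.241 − 1/2.286)/(4π×0.0222) = 0.03149 K/W
R_outer film = 1/(h·4πr_o²) = 1/(25.7×4π×2.286²) = 5.925×10^-4 K/W
R_total = 0.03208 K/W
Q = ΔT/R_total = 66/0.03208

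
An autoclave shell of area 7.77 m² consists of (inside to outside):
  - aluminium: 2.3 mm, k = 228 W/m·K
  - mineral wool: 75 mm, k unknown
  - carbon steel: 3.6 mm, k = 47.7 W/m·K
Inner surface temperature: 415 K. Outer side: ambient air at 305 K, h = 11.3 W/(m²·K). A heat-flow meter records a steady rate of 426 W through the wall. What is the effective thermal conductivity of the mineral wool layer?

Using the resistance-network approach (series):
R_aluminium = L/(kA) = 0.0023/(228×7.77) = 1.298×10^-6 K/W
R_carbon steel = L/(kA) = 0.0036/(47.7×7.77) = 9.713×10^-6 K/W
R_outer film = 1/(h_o·A) = 1/(11.3×7.77) = 0.01139 K/W
Sum of known resistances R_other = 0.0114 K/W
Total R = ΔT/Q = 110/426 = 0.2582 K/W
R_mineral wool = R_total − R_other = 0.2468 K/W
k = L/(R·A) = 0.075/(0.2468×7.77)

k ≈ 0.0391 W/(m·K)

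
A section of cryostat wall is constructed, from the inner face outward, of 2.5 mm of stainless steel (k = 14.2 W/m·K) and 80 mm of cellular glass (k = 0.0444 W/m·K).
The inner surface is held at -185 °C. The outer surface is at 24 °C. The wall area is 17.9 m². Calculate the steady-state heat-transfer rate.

Q ≈ 2080 W

Treating each layer as a thermal resistance in series:
R_stainless steel = L/(kA) = 0.0025/(14.2×17.9) = 9.836×10^-6 K/W
R_cellular glass = L/(kA) = 0.08/(0.0444×17.9) = 0.1007 K/W
R_total = 0.1007 K/W
Q = ΔT / R_total = 209 / 0.1007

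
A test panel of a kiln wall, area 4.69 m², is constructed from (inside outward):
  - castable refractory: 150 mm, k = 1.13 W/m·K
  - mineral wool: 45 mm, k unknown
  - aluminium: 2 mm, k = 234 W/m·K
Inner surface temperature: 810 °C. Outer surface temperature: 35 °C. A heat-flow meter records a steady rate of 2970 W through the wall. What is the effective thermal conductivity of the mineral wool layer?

k ≈ 0.0412 W/(m·K)

Thermal resistances in series:
R_castable refractory = L/(kA) = 0.15/(1.13×4.69) = 0.0283 K/W
R_aluminium = L/(kA) = 0.002/(234×4.69) = 1.822×10^-6 K/W
Sum of known resistances R_other = 0.02831 K/W
Total R = ΔT/Q = 775/2970 = 0.2609 K/W
R_mineral wool = R_total − R_other = 0.2326 K/W
k = L/(R·A) = 0.045/(0.2326×4.69)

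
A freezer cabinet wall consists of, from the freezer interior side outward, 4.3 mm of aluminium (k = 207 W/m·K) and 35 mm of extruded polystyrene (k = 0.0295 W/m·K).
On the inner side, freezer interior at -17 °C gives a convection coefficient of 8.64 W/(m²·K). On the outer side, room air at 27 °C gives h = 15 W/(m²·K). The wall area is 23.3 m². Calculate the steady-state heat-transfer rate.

Series thermal resistances:
R_inner film = 1/(h_i·A) = 1/(8.64×23.3) = 0.004967 K/W
R_aluminium = L/(kA) = 0.0043/(207×23.3) = 8.915×10^-7 K/W
R_extruded polystyrene = L/(kA) = 0.035/(0.0295×23.3) = 0.05092 K/W
R_outer film = 1/(h_o·A) = 1/(15×23.3) = 0.002861 K/W
R_total = 0.05875 K/W
Q = ΔT / R_total = 44 / 0.05875

Q ≈ 749 W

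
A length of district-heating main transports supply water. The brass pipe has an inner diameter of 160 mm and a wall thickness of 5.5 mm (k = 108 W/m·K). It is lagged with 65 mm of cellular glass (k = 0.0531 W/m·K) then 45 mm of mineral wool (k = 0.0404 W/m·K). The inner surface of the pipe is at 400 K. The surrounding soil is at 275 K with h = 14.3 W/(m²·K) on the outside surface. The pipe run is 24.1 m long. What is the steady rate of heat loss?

Cylindrical conduction, so R = ln(r₂/r₁)/(2πkL) per layer, in series:
R_brass pipe wall = ln(85.5/80)/(2π×108×24.1) = 4.066×10^-6 K/W
R_cellular glass = ln(150.5/85.5)/(2π×0.0531×24.1) = 0.07032 K/W
R_mineral wool = ln(195.5/150.5)/(2π×0.0404×24.1) = 0.04276 K/W
R_outer film = 1/(h_o·2πr_oL) = 1/(14.3×2π×0.1955×24.1) = 0.002362 K/W
R_total = 0.1155 K/W
Q = ΔT/R_total = 125/0.1155

Q ≈ 1080 W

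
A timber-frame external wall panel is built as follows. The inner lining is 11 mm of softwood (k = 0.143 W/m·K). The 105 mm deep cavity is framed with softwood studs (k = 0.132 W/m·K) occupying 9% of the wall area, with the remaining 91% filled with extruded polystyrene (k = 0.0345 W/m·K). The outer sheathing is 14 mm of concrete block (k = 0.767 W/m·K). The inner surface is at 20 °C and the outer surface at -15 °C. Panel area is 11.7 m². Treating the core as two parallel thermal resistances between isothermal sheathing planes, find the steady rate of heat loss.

Sheathing layers in series; stud and cavity paths in parallel between them.
R_inner = 0.011/(0.143×11.7) = 0.006575 K/W
R_stud  = 0.105/(0.132×0.09×11.7) = 0.7554 K/W
R_cav   = 0.105/(0.0345×0.91×11.7) = 0.2859 K/W
1/R_core = 1/R_stud + 1/R_cav → R_core = 0.2074 K/W
R_outer = 0.014/(0.767×11.7) = 0.00156 K/W
R_total = 0.2155 K/W
Q = ΔT/R_total = 35/0.2155

Q ≈ 162 W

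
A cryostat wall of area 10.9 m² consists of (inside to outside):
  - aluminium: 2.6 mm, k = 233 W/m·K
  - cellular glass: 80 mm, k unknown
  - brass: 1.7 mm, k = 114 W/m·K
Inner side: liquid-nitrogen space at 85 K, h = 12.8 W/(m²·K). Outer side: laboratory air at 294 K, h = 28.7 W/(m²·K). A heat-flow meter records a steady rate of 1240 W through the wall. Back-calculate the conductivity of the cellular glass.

k ≈ 0.0464 W/(m·K)

Series thermal resistances:
R_inner film = 1/(h_i·A) = 1/(12.8×10.9) = 0.007167 K/W
R_aluminium = L/(kA) = 0.0026/(233×10.9) = 1.024×10^-6 K/W
R_brass = L/(kA) = 0.0017/(114×10.9) = 1.368×10^-6 K/W
R_outer film = 1/(h_o·A) = 1/(28.7×10.9) = 0.003197 K/W
Sum of known resistances R_other = 0.01037 K/W
Total R = ΔT/Q = 209/1240 = 0.1685 K/W
R_cellular glass = R_total − R_other = 0.1582 K/W
k = L/(R·A) = 0.08/(0.1582×10.9)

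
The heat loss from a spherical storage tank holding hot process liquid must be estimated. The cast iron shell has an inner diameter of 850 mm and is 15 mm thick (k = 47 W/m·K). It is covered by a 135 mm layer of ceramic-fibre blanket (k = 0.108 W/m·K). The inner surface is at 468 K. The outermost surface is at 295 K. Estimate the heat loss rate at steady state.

Spherical conduction: R = (1/r_in − 1/r_out)/(4πk) per layer; series-sum.
R_cast iron shell = (1/0.425 − 1/0.44)/(4π×47) = 1.358×10^-4 K/W
R_ceramic-fibre blanket = (1/0.44 − 1/0.575)/(4π×0.108) = 0.3932 K/W
R_total = 0.3933 K/W
Q = ΔT/R_total = 173/0.3933

Q ≈ 440 W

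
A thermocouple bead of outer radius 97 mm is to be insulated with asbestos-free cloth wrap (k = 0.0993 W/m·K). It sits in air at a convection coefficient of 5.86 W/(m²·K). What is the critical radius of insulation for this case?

r_cr ≈ 33.9 mm

For a sphere r_cr = 2k/h = 2×0.0993/5.86
r_cr = 33.9 mm; since the bare radius (97 mm) is above r_cr, any added insulation will reduce heat loss.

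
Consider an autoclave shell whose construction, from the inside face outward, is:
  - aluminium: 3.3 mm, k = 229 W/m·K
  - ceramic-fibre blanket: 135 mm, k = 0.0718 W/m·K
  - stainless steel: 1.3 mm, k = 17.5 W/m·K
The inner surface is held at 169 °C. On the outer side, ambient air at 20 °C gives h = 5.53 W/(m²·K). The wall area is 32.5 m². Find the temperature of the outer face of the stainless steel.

T ≈ 33.1 °C

Using the resistance-network approach (series):
R_aluminium = L/(kA) = 0.0033/(229×32.5) = 4.434×10^-7 K/W
R_ceramic-fibre blanket = L/(kA) = 0.135/(0.0718×32.5) = 0.05785 K/W
R_stainless steel = L/(kA) = 0.0013/(17.5×32.5) = 2.286×10^-6 K/W
R_outer film = 1/(h_o·A) = 1/(5.53×32.5) = 0.005564 K/W
R_total = 0.06342 K/W;  Q = ΔT/R_total = 149/0.06342 = 2349 W
T_interface = T_inner − Q·ΣR(inner→interface) = 169 − 2350×0.05786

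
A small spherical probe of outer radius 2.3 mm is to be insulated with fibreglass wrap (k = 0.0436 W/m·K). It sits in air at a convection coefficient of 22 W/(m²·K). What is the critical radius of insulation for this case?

For a sphere r_cr = 2k/h = 2×0.0436/22
r_cr = 3.96 mm; since the bare radius (2.3 mm) is below r_cr, adding a thin layer of insulation will *increase* heat loss.

r_cr ≈ 3.96 mm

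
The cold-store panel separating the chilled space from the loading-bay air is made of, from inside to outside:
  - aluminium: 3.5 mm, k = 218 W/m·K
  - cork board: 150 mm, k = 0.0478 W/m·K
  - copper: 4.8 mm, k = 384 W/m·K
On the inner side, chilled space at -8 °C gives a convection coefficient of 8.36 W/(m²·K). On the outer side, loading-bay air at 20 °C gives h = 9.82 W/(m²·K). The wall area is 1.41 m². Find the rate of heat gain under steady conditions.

Treating each layer as a thermal resistance in series:
R_inner film = 1/(h_i·A) = 1/(8.36×1.41) = 0.08483 K/W
R_aluminium = L/(kA) = 0.0035/(218×1.41) = 1.139×10^-5 K/W
R_cork board = L/(kA) = 0.15/(0.0478×1.41) = 2.226 K/W
R_copper = L/(kA) = 0.0048/(384×1.41) = 8.865×10^-6 K/W
R_outer film = 1/(h_o·A) = 1/(9.82×1.41) = 0.07222 K/W
R_total = 2.383 K/W
Q = ΔT / R_total = 28 / 2.383

Q ≈ 11.8 W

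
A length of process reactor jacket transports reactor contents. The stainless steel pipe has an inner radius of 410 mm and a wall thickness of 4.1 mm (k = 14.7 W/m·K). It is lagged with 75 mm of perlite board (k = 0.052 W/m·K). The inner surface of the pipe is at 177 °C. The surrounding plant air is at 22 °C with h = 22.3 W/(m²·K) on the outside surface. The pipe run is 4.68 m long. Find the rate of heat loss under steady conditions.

For a radial system each layer contributes R = ln(r_out/r_in)/(2πkL); films add R = 1/(hA).
R_stainless steel pipe wall = ln(414.1/410)/(2π×14.7×4.68) = 2.302×10^-5 K/W
R_perlite board = ln(489.1/414.1)/(2π×0.052×4.68) = 0.1089 K/W
R_outer film = 1/(h_o·2πr_oL) = 1/(22.3×2π×0.4891×4.68) = 0.003118 K/W
R_total = 0.112 K/W
Q = ΔT/R_total = 155/0.112

Q ≈ 1380 W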